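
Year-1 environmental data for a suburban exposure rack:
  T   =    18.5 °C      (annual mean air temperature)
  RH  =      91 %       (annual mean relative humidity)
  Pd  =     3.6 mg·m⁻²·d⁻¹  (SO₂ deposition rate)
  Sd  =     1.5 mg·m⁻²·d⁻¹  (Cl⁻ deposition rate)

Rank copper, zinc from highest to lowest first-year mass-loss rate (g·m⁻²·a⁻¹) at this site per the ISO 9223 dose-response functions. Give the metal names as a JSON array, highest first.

copper: temperature factor f = -0.080·(8.5) = -0.6800
  SO₂ term: 0.0053·3.6^0.26·exp(0.059·91-0.6800) = 0.8041
  Sd branch = 0.01025·Sd^0.27·e^(0.036·RH+0.049·T) = 0.7494 μm/a
  r_corr = 0.8041 + 0.7494 = 1.554 μm/a
  mass loss = 1.554 μm/a × 8.96 g/cm³ = 13.92 g·m⁻²·a⁻¹
zinc: T>10 °C ⇒ hinge -0.071·(18.5−10) = -0.6035
  Pd branch = 0.0129·Pd^0.44·e^(0.046·RH+f) = 0.8151 μm/a
  Sd branch = 0.0175·Sd^0.57·e^(0.008·RH+0.085·T) = 0.22 μm/a
  r_corr = 0.8151 + 0.22 = 1.035 μm/a
  mass loss = 1.035 μm/a × 7.14 g/cm³ = 7.391 g·m⁻²·a⁻¹
Ordering by g·m⁻²·a⁻¹: copper (13.9) > zinc (7.39)

["copper", "zinc"]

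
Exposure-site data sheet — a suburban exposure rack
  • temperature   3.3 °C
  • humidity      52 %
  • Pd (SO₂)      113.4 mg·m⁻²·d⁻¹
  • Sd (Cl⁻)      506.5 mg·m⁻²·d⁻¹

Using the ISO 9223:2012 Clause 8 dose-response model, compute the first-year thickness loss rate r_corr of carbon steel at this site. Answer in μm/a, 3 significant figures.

carbon steel: T≤10 °C ⇒ hinge +0.150·(3.3−10) = -1.0050
  SO₂ term: 1.77·113.4^0.52·exp(0.02·52-1.0050) = 21.46
  Sd branch = 0.102·Sd^0.62·e^(0.033·RH+0.04·T) = 30.76 μm/a
  r_corr = 21.46 + 30.76 = 52.22 μm/a

r_corr = 52.2 μm/a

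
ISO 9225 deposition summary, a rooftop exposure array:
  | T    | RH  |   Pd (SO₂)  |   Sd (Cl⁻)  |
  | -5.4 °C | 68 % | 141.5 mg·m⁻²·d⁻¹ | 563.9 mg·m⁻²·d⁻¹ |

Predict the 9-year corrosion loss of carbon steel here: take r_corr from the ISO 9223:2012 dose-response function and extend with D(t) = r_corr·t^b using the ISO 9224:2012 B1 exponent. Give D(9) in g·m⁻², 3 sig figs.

carbon steel: f(T) = +0.150·(T−10) [T≤10 °C] = -2.3100
  SO₂ term: 1.77·141.5^0.52·exp(0.02·68-2.3100) = 8.991
  Sd branch = 0.102·Sd^0.62·e^(0.033·RH+0.04·T) = 39.36 μm/a
  sum: 8.991 + 39.36 → r_corr = 48.35 μm/a
Long-term exponent b (ISO 9224 Table 2, B1) = 0.523
  D(9) = 48.35 × 9^0.523 = 48.35 × 3.156 = 152.6 μm
  Mass loss = 152.6 μm × 7.85 g/cm³ = 1198 g·m⁻²

D(9) = 1.20e+03 g·m⁻²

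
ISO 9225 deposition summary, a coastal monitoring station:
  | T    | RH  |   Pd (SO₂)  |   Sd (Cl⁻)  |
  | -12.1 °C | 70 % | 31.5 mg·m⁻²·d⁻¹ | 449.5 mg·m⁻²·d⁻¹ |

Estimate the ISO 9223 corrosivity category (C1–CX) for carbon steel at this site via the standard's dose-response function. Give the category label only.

C3

carbon steel: f(T) = +0.150·(T−10) [T≤10 °C] = -3.3150
  SO₂ term: 1.77·31.5^0.52·exp(0.02·70-3.3150) = 1.568
  Cl⁻ term: 0.102·449.5^0.62·exp(0.033·70+0.04·-12.1) = 27.95
  sum: 1.568 + 27.95 → r_corr = 29.51 μm/a
29.5 μm/a falls in (25, 50] for carbon steel → category C3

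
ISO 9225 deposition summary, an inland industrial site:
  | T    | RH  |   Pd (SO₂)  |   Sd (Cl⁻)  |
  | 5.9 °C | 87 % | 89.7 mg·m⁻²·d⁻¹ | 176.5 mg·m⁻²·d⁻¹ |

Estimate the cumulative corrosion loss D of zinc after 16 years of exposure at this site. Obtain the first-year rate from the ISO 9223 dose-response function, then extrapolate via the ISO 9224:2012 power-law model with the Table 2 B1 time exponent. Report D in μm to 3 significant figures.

D(16) = 52.1 μm

zinc: temperature factor f = +0.038·(-4.1) = -0.1558
  SO₂ term: 0.0129·89.7^0.44·exp(0.046·87-0.1558) = 4.367
  Sd branch = 0.0175·Sd^0.57·e^(0.008·RH+0.085·T) = 1.106 μm/a
  r_corr = 4.367 + 1.106 = 5.473 μm/a
Long-term exponent b (ISO 9224 Table 2, B1) = 0.813
  D(16) = 5.473 × 16^0.813 = 5.473 × 9.527 = 52.14 μm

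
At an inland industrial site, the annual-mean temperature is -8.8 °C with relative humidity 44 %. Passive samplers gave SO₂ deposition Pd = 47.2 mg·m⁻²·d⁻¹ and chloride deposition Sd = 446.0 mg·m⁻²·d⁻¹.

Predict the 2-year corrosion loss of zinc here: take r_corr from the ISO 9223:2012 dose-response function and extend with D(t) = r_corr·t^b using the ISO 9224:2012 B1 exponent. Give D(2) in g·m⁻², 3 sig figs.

zinc: temperature factor f = +0.038·(-18.8) = -0.7144
  SO₂ term: 0.0129·47.2^0.44·exp(0.046·44-0.7144) = 0.2605
  Cl⁻ term: 0.0175·446.0^0.57·exp(0.008·44+0.085·-8.8) = 0.3812
  r_corr = 0.2605 + 0.3812 = 0.6418 μm/a
Long-term exponent b (ISO 9224 Table 2, B1) = 0.813
  D(2) = 0.6418 × 2^0.813 = 0.6418 × 1.757 = 1.127 μm
  Mass loss = 1.127 μm × 7.14 g/cm³ = 8.05 g·m⁻²

D(2) = 8.05 g·m⁻²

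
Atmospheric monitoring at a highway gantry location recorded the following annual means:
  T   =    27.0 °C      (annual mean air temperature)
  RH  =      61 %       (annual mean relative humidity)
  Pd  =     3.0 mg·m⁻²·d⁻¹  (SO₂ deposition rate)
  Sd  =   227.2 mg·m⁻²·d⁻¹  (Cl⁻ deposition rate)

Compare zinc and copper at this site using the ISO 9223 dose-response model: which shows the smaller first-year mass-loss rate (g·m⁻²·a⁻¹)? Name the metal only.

copper

zinc: temperature factor f = -0.071·(17.0) = -1.2070
  Pd branch = 0.0129·Pd^0.44·e^(0.046·RH+f) = 0.1035 μm/a
  Cl⁻ term: 0.0175·227.2^0.57·exp(0.008·61+0.085·27.0) = 6.235
  r_corr = 0.1035 + 6.235 = 6.338 μm/a
  mass loss = 6.338 μm/a × 7.14 g/cm³ = 45.26 g·m⁻²·a⁻¹
copper: temperature factor f = -0.080·(17.0) = -1.3600
  Pd branch = 0.0053·Pd^0.26·e^(0.059·RH+f) = 0.06618 μm/a
  Cl⁻ term: 0.01025·227.2^0.27·exp(0.036·61+0.049·27.0) = 1.497
  sum: 0.06618 + 1.497 → r_corr = 1.563 μm/a
  mass loss = 1.563 μm/a × 8.96 g/cm³ = 14.01 g·m⁻²·a⁻¹
Ordering by g·m⁻²·a⁻¹: zinc (45.3) > copper (14)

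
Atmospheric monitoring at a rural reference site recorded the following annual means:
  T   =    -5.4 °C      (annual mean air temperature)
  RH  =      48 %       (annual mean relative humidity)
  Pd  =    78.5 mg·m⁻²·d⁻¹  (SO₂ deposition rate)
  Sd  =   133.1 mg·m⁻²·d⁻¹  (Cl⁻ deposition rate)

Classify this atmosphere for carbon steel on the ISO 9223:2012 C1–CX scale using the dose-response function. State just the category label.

carbon steel: temperature factor f = +0.150·(-15.4) = -2.3100
  sulphur-dioxide contribution → 4.436 μm/a
  chloride contribution → 8.312 μm/a
  ⇒ r_corr(carbon steel) = 12.75 μm/a
12.7 μm/a falls in (1.3, 25] for carbon steel → category C2

C2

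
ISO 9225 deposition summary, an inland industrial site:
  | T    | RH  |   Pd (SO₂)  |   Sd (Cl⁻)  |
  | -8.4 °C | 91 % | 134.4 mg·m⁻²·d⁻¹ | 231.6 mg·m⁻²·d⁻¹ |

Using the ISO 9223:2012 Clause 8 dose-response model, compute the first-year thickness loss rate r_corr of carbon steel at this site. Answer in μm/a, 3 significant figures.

carbon steel: temperature factor f = +0.150·(-18.4) = -2.7600
  sulphur-dioxide contribution → 8.841 μm/a
  chloride contribution → 42.95 μm/a
  total first-year rate 51.79 μm/a

r_corr = 51.8 μm/a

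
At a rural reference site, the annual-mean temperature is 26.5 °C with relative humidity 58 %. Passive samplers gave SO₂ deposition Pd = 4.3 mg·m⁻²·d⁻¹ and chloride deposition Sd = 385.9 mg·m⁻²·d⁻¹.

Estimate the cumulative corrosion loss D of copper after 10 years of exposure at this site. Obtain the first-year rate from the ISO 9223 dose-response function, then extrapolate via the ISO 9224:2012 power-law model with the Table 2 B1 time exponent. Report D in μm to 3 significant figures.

copper: temperature factor f = -0.080·(16.5) = -1.3200
  Pd branch = 0.0053·Pd^0.26·e^(0.059·RH+f) = 0.06337 μm/a
  Sd branch = 0.01025·Sd^0.27·e^(0.036·RH+0.049·T) = 1.513 μm/a
  sum: 0.06337 + 1.513 → r_corr = 1.576 μm/a
ISO 9224: D(t) = r_corr · t^b with b = 0.667 (copper, B1)
  D(10) = 1.576 × 10^0.667 = 1.576 × 4.645 = 7.322 μm

D(10) = 7.32 μm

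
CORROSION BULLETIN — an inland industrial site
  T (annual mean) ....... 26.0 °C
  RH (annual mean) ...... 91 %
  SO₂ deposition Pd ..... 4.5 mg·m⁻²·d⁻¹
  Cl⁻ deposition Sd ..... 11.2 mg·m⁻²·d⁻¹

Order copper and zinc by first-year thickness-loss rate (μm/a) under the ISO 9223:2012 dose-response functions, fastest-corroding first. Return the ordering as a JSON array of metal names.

["copper", "zinc"]

copper: temperature factor f = -0.080·(16.0) = -1.2800
  Pd branch = 0.0053·Pd^0.26·e^(0.059·RH+f) = 0.4677 μm/a
  Sd branch = 0.01025·Sd^0.27·e^(0.036·RH+0.049·T) = 1.862 μm/a
  r_corr = 0.4677 + 1.862 = 2.33 μm/a
zinc: temperature factor f = -0.071·(16.0) = -1.1360
  SO₂ term: 0.0129·4.5^0.44·exp(0.046·91-1.1360) = 0.528
  Sd branch = 0.0175·Sd^0.57·e^(0.008·RH+0.085·T) = 1.309 μm/a
  sum: 0.528 + 1.309 → r_corr = 1.837 μm/a
Ordering by μm/a: copper (2.33) > zinc (1.84)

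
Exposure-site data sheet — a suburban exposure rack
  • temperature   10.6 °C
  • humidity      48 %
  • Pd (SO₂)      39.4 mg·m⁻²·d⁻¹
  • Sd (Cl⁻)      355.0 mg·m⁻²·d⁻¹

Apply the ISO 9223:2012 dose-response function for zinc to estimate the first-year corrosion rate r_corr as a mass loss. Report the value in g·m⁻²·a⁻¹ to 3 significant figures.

zinc: T>10 °C ⇒ hinge -0.071·(10.6−10) = -0.0426
  SO₂ term: 0.0129·39.4^0.44·exp(0.046·48-0.0426) = 0.5663
  Cl⁻ term: 0.0175·355.0^0.57·exp(0.008·48+0.085·10.6) = 1.798
  sum: 0.5663 + 1.798 → r_corr = 2.364 μm/a
Convert to mass loss: 2.364 μm/a × 7.14 g/cm³ = 16.88 g·m⁻²·a⁻¹

r_corr = 16.9 g·m⁻²·a⁻¹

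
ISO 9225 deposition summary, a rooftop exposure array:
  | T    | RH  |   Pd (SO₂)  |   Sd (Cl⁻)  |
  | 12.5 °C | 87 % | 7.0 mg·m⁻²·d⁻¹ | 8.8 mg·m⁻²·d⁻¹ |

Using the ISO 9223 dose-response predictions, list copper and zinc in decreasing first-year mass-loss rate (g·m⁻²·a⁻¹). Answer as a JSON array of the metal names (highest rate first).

copper: T>10 °C ⇒ hinge -0.080·(12.5−10) = -0.2000
  Pd branch = 0.0053·Pd^0.26·e^(0.059·RH+f) = 1.22 μm/a
  Sd branch = 0.01025·Sd^0.27·e^(0.036·RH+0.049·T) = 0.7797 μm/a
  sum: 1.22 + 0.7797 → r_corr = 2 μm/a
  mass loss = 2 μm/a × 8.96 g/cm³ = 17.92 g·m⁻²·a⁻¹
zinc: f(T) = -0.071·(T−10) [T>10 °C] = -0.1775
  SO₂ term: 0.0129·7.0^0.44·exp(0.046·87-0.1775) = 1.391
  Cl⁻ term: 0.0175·8.8^0.57·exp(0.008·87+0.085·12.5) = 0.3508
  r_corr = 1.391 + 0.3508 = 1.742 μm/a
  mass loss = 1.742 μm/a × 7.14 g/cm³ = 12.44 g·m⁻²·a⁻¹
Ordering by g·m⁻²·a⁻¹: copper (17.9) > zinc (12.4)

["copper", "zinc"]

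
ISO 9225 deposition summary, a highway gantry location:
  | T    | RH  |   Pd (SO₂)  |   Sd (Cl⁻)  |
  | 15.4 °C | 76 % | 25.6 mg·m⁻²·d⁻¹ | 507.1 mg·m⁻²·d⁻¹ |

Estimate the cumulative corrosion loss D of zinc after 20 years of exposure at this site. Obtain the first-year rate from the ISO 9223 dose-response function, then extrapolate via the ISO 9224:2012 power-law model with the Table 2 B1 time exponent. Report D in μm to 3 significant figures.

zinc: temperature factor f = -0.071·(5.4) = -0.3834
  sulphur-dioxide contribution → 1.208 μm/a
  chloride contribution → 4.145 μm/a
  total first-year rate 5.352 μm/a
Power-law: D(20) = r_corr · 20^0.813
  D(20) = 5.352 × 20^0.813 = 5.352 × 11.42 = 61.13 μm

D(20) = 61.1 μm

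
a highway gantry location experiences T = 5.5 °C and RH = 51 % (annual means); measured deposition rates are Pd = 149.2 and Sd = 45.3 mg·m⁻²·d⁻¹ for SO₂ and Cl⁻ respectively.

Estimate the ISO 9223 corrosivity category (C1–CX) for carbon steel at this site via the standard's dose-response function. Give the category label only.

carbon steel: T≤10 °C ⇒ hinge +0.150·(5.5−10) = -0.6750
  Pd branch = 1.77·Pd^0.52·e^(0.02·RH+f) = 33.74 μm/a
  Cl⁻ term: 0.102·45.3^0.62·exp(0.033·51+0.04·5.5) = 7.275
  r_corr = 33.74 + 7.275 = 41.02 μm/a
Category bounds: 25…50 μm/a bracket r_corr ⇒ C3

C3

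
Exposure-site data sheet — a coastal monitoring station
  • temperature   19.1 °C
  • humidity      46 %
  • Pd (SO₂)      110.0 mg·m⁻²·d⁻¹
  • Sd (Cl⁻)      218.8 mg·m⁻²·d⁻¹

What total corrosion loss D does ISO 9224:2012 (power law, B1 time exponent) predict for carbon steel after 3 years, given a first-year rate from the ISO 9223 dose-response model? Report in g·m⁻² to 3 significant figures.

carbon steel: f(T) = -0.054·(T−10) [T>10 °C] = -0.4914
  Pd branch = 1.77·Pd^0.52·e^(0.02·RH+f) = 31.31 μm/a
  Sd branch = 0.102·Sd^0.62·e^(0.033·RH+0.04·T) = 28.22 μm/a
  r_corr = 31.31 + 28.22 = 59.52 μm/a
ISO 9224: D(t) = r_corr · t^b with b = 0.523 (carbon steel, B1)
  D(3) = 59.52 × 3^0.523 = 59.52 × 1.776 = 105.7 μm
  Mass loss = 105.7 μm × 7.85 g/cm³ = 830 g·m⁻²

D(3) = 830 g·m⁻²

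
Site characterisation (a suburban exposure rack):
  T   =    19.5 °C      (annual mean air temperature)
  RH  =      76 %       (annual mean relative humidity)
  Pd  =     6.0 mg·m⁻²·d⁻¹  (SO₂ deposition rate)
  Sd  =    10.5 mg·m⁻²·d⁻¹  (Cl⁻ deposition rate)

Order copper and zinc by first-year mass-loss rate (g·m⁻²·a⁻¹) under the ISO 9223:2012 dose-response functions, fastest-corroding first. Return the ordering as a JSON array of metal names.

copper: temperature factor f = -0.080·(9.5) = -0.7600
  SO₂ term: 0.0053·6.0^0.26·exp(0.059·76-0.7600) = 0.3499
  Sd branch = 0.01025·Sd^0.27·e^(0.036·RH+0.049·T) = 0.7756 μm/a
  sum: 0.3499 + 0.7756 → r_corr = 1.125 μm/a
  mass loss = 1.125 μm/a × 8.96 g/cm³ = 10.08 g·m⁻²·a⁻¹
zinc: f(T) = -0.071·(T−10) [T>10 °C] = -0.6745
  Pd branch = 0.0129·Pd^0.44·e^(0.046·RH+f) = 0.4768 μm/a
  Cl⁻ term: 0.0175·10.5^0.57·exp(0.008·76+0.085·19.5) = 0.6442
  sum: 0.4768 + 0.6442 → r_corr = 1.121 μm/a
  mass loss = 1.121 μm/a × 7.14 g/cm³ = 8.004 g·m⁻²·a⁻¹
Ordering by g·m⁻²·a⁻¹: copper (10.1) > zinc (8)

["copper", "zinc"]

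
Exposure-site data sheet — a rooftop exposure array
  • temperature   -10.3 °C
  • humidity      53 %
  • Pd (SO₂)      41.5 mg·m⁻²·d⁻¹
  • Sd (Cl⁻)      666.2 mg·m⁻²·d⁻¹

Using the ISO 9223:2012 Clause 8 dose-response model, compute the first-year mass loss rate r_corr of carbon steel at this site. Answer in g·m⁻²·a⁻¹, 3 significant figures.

carbon steel: f(T) = +0.150·(T−10) [T≤10 °C] = -3.0450
  sulphur-dioxide contribution → 1.688 μm/a
  chloride contribution → 21.87 μm/a
  ⇒ r_corr(carbon steel) = 23.56 μm/a
Convert to mass loss: 23.56 μm/a × 7.85 g/cm³ = 184.9 g·m⁻²·a⁻¹

r_corr = 185 g·m⁻²·a⁻¹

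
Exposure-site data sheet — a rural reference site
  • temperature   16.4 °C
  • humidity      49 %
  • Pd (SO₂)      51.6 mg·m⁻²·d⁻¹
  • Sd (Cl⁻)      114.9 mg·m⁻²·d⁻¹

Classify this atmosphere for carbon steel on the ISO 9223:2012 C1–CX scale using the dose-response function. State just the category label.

carbon steel: f(T) = -0.054·(T−10) [T>10 °C] = -0.3456
  Pd branch = 1.77·Pd^0.52·e^(0.02·RH+f) = 25.95 μm/a
  Sd branch = 0.102·Sd^0.62·e^(0.033·RH+0.04·T) = 18.76 μm/a
  r_corr = 25.95 + 18.76 = 44.7 μm/a
Category bounds: 25…50 μm/a bracket r_corr ⇒ C3

C3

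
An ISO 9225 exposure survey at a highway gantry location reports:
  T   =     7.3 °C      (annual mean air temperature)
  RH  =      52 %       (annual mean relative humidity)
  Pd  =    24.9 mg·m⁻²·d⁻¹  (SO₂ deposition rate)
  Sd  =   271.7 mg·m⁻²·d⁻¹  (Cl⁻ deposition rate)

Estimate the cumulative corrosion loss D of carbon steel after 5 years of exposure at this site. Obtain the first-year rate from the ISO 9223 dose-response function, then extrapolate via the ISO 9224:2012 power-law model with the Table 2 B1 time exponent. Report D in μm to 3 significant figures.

carbon steel: f(T) = +0.150·(T−10) [T≤10 °C] = -0.4050
  Pd branch = 1.77·Pd^0.52·e^(0.02·RH+f) = 17.77 μm/a
  Sd branch = 0.102·Sd^0.62·e^(0.033·RH+0.04·T) = 24.54 μm/a
  sum: 17.77 + 24.54 → r_corr = 42.31 μm/a
Long-term exponent b (ISO 9224 Table 2, B1) = 0.523
  D(5) = 42.31 × 5^0.523 = 42.31 × 2.32 = 98.17 μm

D(5) = 98.2 μm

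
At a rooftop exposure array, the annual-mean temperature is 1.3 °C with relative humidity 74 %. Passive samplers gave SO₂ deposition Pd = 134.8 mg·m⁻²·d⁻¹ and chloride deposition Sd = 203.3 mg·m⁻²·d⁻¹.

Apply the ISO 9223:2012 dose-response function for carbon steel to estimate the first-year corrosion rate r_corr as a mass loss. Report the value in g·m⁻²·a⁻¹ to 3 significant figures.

carbon steel: f(T) = +0.150·(T−10) [T≤10 °C] = -1.3050
  sulphur-dioxide contribution → 27 μm/a
  chloride contribution → 33.33 μm/a
  ⇒ r_corr(carbon steel) = 60.33 μm/a
Convert to mass loss: 60.33 μm/a × 7.85 g/cm³ = 473.6 g·m⁻²·a⁻¹

r_corr = 474 g·m⁻²·a⁻¹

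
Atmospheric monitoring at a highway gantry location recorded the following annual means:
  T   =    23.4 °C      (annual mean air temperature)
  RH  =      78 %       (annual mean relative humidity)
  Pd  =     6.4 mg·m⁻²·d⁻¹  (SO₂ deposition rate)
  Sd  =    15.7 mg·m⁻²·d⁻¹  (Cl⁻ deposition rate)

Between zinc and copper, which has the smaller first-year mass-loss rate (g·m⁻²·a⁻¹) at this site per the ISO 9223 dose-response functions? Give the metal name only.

zinc

zinc: f(T) = -0.071·(T−10) [T>10 °C] = -0.9514
  SO₂ term: 0.0129·6.4^0.44·exp(0.046·78-0.9514) = 0.4077
  Sd branch = 0.0175·Sd^0.57·e^(0.008·RH+0.085·T) = 1.147 μm/a
  sum: 0.4077 + 1.147 → r_corr = 1.555 μm/a
  mass loss = 1.555 μm/a × 7.14 g/cm³ = 11.1 g·m⁻²·a⁻¹
copper: f(T) = -0.080·(T−10) [T>10 °C] = -1.0720
  SO₂ term: 0.0053·6.4^0.26·exp(0.059·78-1.0720) = 0.2931
  Cl⁻ term: 0.01025·15.7^0.27·exp(0.036·78+0.049·23.4) = 1.125
  r_corr = 0.2931 + 1.125 = 1.418 μm/a
  mass loss = 1.418 μm/a × 8.96 g/cm³ = 12.7 g·m⁻²·a⁻¹
Ordering by g·m⁻²·a⁻¹: copper (12.7) > zinc (11.1)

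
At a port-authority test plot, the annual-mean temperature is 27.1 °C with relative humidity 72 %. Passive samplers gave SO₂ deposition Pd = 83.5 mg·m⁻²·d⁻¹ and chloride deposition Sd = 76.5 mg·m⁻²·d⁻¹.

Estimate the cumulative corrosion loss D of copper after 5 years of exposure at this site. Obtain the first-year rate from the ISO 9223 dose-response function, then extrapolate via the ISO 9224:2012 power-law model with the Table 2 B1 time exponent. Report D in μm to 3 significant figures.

D(5) = 5.75 μm

copper: f(T) = -0.080·(T−10) [T>10 °C] = -1.3680
  sulphur-dioxide contribution → 0.2983 μm/a
  chloride contribution → 1.666 μm/a
  total first-year rate 1.964 μm/a
ISO 9224: D(t) = r_corr · t^b with b = 0.667 (copper, B1)
  D(5) = 1.964 × 5^0.667 = 1.964 × 2.926 = 5.747 μm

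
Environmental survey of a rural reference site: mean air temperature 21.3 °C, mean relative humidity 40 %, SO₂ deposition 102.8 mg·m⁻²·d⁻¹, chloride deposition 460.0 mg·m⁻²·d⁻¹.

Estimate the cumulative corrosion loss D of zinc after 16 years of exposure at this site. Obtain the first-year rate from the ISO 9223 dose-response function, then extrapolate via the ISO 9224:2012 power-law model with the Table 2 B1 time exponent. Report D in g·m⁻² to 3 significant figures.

D(16) = 349 g·m⁻²

zinc: T>10 °C ⇒ hinge -0.071·(21.3−10) = -0.8023
  SO₂ term: 0.0129·102.8^0.44·exp(0.046·40-0.8023) = 0.2796
  Cl⁻ term: 0.0175·460.0^0.57·exp(0.008·40+0.085·21.3) = 4.854
  sum: 0.2796 + 4.854 → r_corr = 5.133 μm/a
ISO 9224: D(t) = r_corr · t^b with b = 0.813 (zinc, B1)
  D(16) = 5.133 × 16^0.813 = 5.133 × 9.527 = 48.9 μm
  Mass loss = 48.9 μm × 7.14 g/cm³ = 349.2 g·m⁻²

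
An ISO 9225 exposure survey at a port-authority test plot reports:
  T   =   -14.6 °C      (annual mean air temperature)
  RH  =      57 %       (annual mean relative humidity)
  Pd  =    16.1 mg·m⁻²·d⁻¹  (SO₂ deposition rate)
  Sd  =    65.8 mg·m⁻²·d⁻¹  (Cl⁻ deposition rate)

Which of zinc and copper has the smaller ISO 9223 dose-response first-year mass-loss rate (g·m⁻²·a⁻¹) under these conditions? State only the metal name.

zinc: temperature factor f = +0.038·(-24.6) = -0.9348
  sulphur-dioxide contribution → 0.2368 μm/a
  chloride contribution → 0.0868 μm/a
  ⇒ r_corr(zinc) = 0.3236 μm/a
  mass loss = 0.3236 μm/a × 7.14 g/cm³ = 2.31 g·m⁻²·a⁻¹
copper: f(T) = +0.126·(T−10) [T≤10 °C] = -3.0996
  sulphur-dioxide contribution → 0.01421 μm/a
  chloride contribution → 0.1208 μm/a
  ⇒ r_corr(copper) = 0.135 μm/a
  mass loss = 0.135 μm/a × 8.96 g/cm³ = 1.21 g·m⁻²·a⁻¹
Ordering by g·m⁻²·a⁻¹: zinc (2.31) > copper (1.21)

copper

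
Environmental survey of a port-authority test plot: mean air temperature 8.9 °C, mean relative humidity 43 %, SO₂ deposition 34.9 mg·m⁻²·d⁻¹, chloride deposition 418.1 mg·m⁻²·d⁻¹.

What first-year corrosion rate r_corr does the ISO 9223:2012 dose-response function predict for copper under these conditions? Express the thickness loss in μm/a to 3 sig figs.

copper: temperature factor f = +0.126·(-1.1) = -0.1386
  sulphur-dioxide contribution → 0.1469 μm/a
  chloride contribution → 0.3803 μm/a
  ⇒ r_corr(copper) = 0.5272 μm/a

r_corr = 0.527 μm/a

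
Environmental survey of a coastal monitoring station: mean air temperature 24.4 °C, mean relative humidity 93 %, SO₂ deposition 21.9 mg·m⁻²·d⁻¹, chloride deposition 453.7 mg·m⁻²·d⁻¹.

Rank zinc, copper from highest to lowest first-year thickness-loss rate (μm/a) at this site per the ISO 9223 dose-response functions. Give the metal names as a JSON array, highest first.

["zinc", "copper"]

zinc: T>10 °C ⇒ hinge -0.071·(24.4−10) = -1.0224
  Pd branch = 0.0129·Pd^0.44·e^(0.046·RH+f) = 1.301 μm/a
  Cl⁻ term: 0.0175·453.7^0.57·exp(0.008·93+0.085·24.4) = 9.577
  r_corr = 1.301 + 9.577 = 10.88 μm/a
copper: T>10 °C ⇒ hinge -0.080·(24.4−10) = -1.1520
  SO₂ term: 0.0053·21.9^0.26·exp(0.059·93-1.1520) = 0.9025
  Cl⁻ term: 0.01025·453.7^0.27·exp(0.036·93+0.049·24.4) = 5.027
  sum: 0.9025 + 5.027 → r_corr = 5.93 μm/a
Ordering by μm/a: zinc (10.9) > copper (5.93)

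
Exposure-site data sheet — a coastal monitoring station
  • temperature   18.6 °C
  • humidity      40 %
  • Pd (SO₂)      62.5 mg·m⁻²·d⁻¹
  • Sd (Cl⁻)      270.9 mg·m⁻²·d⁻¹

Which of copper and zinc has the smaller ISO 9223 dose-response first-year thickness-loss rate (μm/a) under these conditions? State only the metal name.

copper

copper: T>10 °C ⇒ hinge -0.080·(18.6−10) = -0.6880
  sulphur-dioxide contribution → 0.08267 μm/a
  chloride contribution → 0.4884 μm/a
  ⇒ r_corr(copper) = 0.5711 μm/a
zinc: temperature factor f = -0.071·(8.6) = -0.6106
  sulphur-dioxide contribution → 0.2721 μm/a
  chloride contribution → 2.853 μm/a
  ⇒ r_corr(zinc) = 3.125 μm/a
Ordering by μm/a: zinc (3.13) > copper (0.571)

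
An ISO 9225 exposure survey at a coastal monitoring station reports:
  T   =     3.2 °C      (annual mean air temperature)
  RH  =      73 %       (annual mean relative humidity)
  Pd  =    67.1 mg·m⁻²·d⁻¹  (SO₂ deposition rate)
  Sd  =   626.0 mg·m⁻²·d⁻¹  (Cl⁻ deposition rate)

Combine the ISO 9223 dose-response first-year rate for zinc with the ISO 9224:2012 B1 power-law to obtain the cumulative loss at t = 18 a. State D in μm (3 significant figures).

D(18) = 36.1 μm

zinc: temperature factor f = +0.038·(-6.8) = -0.2584
  Pd branch = 0.0129·Pd^0.44·e^(0.046·RH+f) = 1.822 μm/a
  Sd branch = 0.0175·Sd^0.57·e^(0.008·RH+0.085·T) = 1.617 μm/a
  r_corr = 1.822 + 1.617 = 3.439 μm/a
Power-law: D(18) = r_corr · 18^0.813
  D(18) = 3.439 × 18^0.813 = 3.439 × 10.48 = 36.06 μm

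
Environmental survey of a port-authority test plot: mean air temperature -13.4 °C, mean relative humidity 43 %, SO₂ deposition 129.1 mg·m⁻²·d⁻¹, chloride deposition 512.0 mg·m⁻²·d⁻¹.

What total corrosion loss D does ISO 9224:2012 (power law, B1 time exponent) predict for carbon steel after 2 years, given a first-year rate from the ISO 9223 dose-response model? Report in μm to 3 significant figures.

carbon steel: T≤10 °C ⇒ hinge +0.150·(-13.4−10) = -3.5100
  sulphur-dioxide contribution → 1.566 μm/a
  chloride contribution → 11.8 μm/a
  ⇒ r_corr(carbon steel) = 13.36 μm/a
Long-term exponent b (ISO 9224 Table 2, B1) = 0.523
  D(2) = 13.36 × 2^0.523 = 13.36 × 1.437 = 19.2 μm

D(2) = 19.2 μm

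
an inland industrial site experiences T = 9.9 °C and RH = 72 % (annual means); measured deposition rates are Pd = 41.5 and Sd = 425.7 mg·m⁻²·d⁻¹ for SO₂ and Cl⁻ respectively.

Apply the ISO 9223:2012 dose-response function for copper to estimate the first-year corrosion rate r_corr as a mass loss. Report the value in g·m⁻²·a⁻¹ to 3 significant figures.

copper: T≤10 °C ⇒ hinge +0.126·(9.9−10) = -0.0126
  SO₂ term: 0.0053·41.5^0.26·exp(0.059·72-0.0126) = 0.9647
  Sd branch = 0.01025·Sd^0.27·e^(0.036·RH+0.049·T) = 1.14 μm/a
  r_corr = 0.9647 + 1.14 = 2.105 μm/a
Convert to mass loss: 2.105 μm/a × 8.96 g/cm³ = 18.86 g·m⁻²·a⁻¹

r_corr = 18.9 g·m⁻²·a⁻¹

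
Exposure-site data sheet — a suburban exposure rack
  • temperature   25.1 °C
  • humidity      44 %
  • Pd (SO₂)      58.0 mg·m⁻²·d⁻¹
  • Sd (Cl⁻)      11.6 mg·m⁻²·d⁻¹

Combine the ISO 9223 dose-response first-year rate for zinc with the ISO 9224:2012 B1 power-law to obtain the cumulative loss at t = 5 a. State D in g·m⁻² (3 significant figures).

D(5) = 27.7 g·m⁻²

zinc: f(T) = -0.071·(T−10) [T>10 °C] = -1.0721
  Pd branch = 0.0129·Pd^0.44·e^(0.046·RH+f) = 0.1995 μm/a
  Sd branch = 0.0175·Sd^0.57·e^(0.008·RH+0.085·T) = 0.8496 μm/a
  sum: 0.1995 + 0.8496 → r_corr = 1.049 μm/a
Power-law: D(5) = r_corr · 5^0.813
  D(5) = 1.049 × 5^0.813 = 1.049 × 3.701 = 3.882 μm
  Mass loss = 3.882 μm × 7.14 g/cm³ = 27.72 g·m⁻²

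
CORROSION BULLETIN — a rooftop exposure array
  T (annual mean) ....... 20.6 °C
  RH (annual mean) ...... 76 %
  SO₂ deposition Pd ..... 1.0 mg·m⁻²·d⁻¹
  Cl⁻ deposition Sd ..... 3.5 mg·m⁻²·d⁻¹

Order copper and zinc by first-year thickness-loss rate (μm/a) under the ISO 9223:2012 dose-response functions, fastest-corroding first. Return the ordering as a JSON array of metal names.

["copper", "zinc"]

copper: T>10 °C ⇒ hinge -0.080·(20.6−10) = -0.8480
  SO₂ term: 0.0053·1.0^0.26·exp(0.059·76-0.8480) = 0.2011
  Sd branch = 0.01025·Sd^0.27·e^(0.036·RH+0.049·T) = 0.6085 μm/a
  r_corr = 0.2011 + 0.6085 = 0.8095 μm/a
zinc: temperature factor f = -0.071·(10.6) = -0.7526
  Pd branch = 0.0129·Pd^0.44·e^(0.046·RH+f) = 0.2005 μm/a
  Cl⁻ term: 0.0175·3.5^0.57·exp(0.008·76+0.085·20.6) = 0.3781
  r_corr = 0.2005 + 0.3781 = 0.5786 μm/a
Ordering by μm/a: copper (0.81) > zinc (0.579)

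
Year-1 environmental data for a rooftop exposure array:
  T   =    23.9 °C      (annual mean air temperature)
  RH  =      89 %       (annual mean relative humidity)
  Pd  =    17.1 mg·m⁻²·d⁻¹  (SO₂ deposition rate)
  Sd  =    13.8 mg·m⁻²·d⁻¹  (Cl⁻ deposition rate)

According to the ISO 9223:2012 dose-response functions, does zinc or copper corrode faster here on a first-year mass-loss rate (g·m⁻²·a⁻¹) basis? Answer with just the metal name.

copper

zinc: f(T) = -0.071·(T−10) [T>10 °C] = -0.9869
  SO₂ term: 0.0129·17.1^0.44·exp(0.046·89-0.9869) = 1.006
  Sd branch = 0.0175·Sd^0.57·e^(0.008·RH+0.085·T) = 1.214 μm/a
  sum: 1.006 + 1.214 → r_corr = 2.22 μm/a
  mass loss = 2.22 μm/a × 7.14 g/cm³ = 15.85 g·m⁻²·a⁻¹
copper: T>10 °C ⇒ hinge -0.080·(23.9−10) = -1.1120
  Pd branch = 0.0053·Pd^0.26·e^(0.059·RH+f) = 0.6957 μm/a
  Sd branch = 0.01025·Sd^0.27·e^(0.036·RH+0.049·T) = 1.654 μm/a
  r_corr = 0.6957 + 1.654 = 2.35 μm/a
  mass loss = 2.35 μm/a × 8.96 g/cm³ = 21.05 g·m⁻²·a⁻¹
Ordering by g·m⁻²·a⁻¹: copper (21.1) > zinc (15.8)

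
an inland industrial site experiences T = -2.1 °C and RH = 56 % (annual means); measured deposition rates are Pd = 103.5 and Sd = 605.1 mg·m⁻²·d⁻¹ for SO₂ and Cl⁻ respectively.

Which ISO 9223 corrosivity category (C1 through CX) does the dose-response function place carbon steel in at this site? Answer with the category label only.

carbon steel: temperature factor f = +0.150·(-12.1) = -1.8150
  sulphur-dioxide contribution → 9.861 μm/a
  chloride contribution → 31.58 μm/a
  total first-year rate 41.44 μm/a
41.4 μm/a falls in (25, 50] for carbon steel → category C3

C3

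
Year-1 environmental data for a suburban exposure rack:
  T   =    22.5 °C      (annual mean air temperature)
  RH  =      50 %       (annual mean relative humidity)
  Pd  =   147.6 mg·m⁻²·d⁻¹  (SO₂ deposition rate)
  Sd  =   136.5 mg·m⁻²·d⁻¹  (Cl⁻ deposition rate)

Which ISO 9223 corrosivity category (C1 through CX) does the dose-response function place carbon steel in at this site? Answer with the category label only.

carbon steel: f(T) = -0.054·(T−10) [T>10 °C] = -0.6750
  sulphur-dioxide contribution → 32.89 μm/a
  chloride contribution → 27.53 μm/a
  ⇒ r_corr(carbon steel) = 60.42 μm/a
Category bounds: 50…80 μm/a bracket r_corr ⇒ C4

C4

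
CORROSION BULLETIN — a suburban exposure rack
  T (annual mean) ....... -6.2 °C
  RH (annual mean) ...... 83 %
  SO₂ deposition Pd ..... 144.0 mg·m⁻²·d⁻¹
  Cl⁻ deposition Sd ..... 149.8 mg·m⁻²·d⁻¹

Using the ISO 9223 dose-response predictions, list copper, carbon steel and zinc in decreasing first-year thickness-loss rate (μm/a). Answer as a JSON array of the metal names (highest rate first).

["carbon steel", "zinc", "copper"]

copper: T≤10 °C ⇒ hinge +0.126·(-6.2−10) = -2.0412
  SO₂ term: 0.0053·144.0^0.26·exp(0.059·83-2.0412) = 0.3355
  Cl⁻ term: 0.01025·149.8^0.27·exp(0.036·83+0.049·-6.2) = 0.5806
  r_corr = 0.3355 + 0.5806 = 0.9161 μm/a
carbon steel: T≤10 °C ⇒ hinge +0.150·(-6.2−10) = -2.4300
  SO₂ term: 1.77·144.0^0.52·exp(0.02·83-2.4300) = 10.86
  Sd branch = 0.102·Sd^0.62·e^(0.033·RH+0.04·T) = 27.49 μm/a
  r_corr = 10.86 + 27.49 = 38.36 μm/a
zinc: temperature factor f = +0.038·(-16.2) = -0.6156
  Pd branch = 0.0129·Pd^0.44·e^(0.046·RH+f) = 2.825 μm/a
  Cl⁻ term: 0.0175·149.8^0.57·exp(0.008·83+0.085·-6.2) = 0.3488
  r_corr = 2.825 + 0.3488 = 3.174 μm/a
Ordering by μm/a: carbon steel (38.4) > zinc (3.17) > copper (0.916)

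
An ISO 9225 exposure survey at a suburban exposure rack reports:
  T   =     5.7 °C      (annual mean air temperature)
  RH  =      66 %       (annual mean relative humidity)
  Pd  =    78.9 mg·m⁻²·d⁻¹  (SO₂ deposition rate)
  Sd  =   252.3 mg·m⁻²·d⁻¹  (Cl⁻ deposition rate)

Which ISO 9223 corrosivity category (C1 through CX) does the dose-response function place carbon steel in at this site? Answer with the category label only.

carbon steel: T≤10 °C ⇒ hinge +0.150·(5.7−10) = -0.6450
  SO₂ term: 1.77·78.9^0.52·exp(0.02·66-0.6450) = 33.7
  Cl⁻ term: 0.102·252.3^0.62·exp(0.033·66+0.04·5.7) = 34.89
  sum: 33.7 + 34.89 → r_corr = 68.59 μm/a
68.6 μm/a falls in (50, 80] for carbon steel → category C4

C4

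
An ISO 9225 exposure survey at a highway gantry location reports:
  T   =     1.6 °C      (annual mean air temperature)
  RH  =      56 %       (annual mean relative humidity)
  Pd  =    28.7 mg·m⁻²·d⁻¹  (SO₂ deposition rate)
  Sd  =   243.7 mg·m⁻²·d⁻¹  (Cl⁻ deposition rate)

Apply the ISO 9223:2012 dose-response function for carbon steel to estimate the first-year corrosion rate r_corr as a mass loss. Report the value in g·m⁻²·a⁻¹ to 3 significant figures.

r_corr = 233 g·m⁻²·a⁻¹

carbon steel: T≤10 °C ⇒ hinge +0.150·(1.6−10) = -1.2600
  sulphur-dioxide contribution → 8.816 μm/a
  chloride contribution → 20.84 μm/a
  ⇒ r_corr(carbon steel) = 29.65 μm/a
Convert to mass loss: 29.65 μm/a × 7.85 g/cm³ = 232.8 g·m⁻²·a⁻¹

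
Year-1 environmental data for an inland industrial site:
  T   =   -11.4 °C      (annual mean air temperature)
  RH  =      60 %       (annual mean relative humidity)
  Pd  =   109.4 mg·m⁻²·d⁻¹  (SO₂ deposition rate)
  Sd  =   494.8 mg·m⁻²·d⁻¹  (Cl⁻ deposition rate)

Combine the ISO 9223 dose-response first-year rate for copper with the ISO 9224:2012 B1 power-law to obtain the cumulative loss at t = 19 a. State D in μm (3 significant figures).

copper: temperature factor f = +0.126·(-21.4) = -2.6964
  Pd branch = 0.0053·Pd^0.26·e^(0.059·RH+f) = 0.04176 μm/a
  Sd branch = 0.01025·Sd^0.27·e^(0.036·RH+0.049·T) = 0.2715 μm/a
  sum: 0.04176 + 0.2715 → r_corr = 0.3132 μm/a
ISO 9224: D(t) = r_corr · t^b with b = 0.667 (copper, B1)
  D(19) = 0.3132 × 19^0.667 = 0.3132 × 7.127 = 2.232 μm

D(19) = 2.23 μm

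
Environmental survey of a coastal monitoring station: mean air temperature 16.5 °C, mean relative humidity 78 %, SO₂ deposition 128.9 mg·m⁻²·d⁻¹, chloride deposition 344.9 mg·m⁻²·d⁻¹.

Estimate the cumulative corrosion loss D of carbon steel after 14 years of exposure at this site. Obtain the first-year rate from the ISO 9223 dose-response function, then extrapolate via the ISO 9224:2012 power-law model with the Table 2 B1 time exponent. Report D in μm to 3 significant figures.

D(14) = 680 μm

carbon steel: f(T) = -0.054·(T−10) [T>10 °C] = -0.3510
  sulphur-dioxide contribution → 74.19 μm/a
  chloride contribution → 96.93 μm/a
  ⇒ r_corr(carbon steel) = 171.1 μm/a
ISO 9224: D(t) = r_corr · t^b with b = 0.523 (carbon steel, B1)
  D(14) = 171.1 × 14^0.523 = 171.1 × 3.976 = 680.4 μm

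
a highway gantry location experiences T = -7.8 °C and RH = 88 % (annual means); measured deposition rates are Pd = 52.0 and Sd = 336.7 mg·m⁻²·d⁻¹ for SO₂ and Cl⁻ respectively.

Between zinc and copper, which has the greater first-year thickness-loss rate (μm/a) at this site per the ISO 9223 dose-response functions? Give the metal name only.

zinc: f(T) = +0.038·(T−10) [T≤10 °C] = -0.6764
  Pd branch = 0.0129·Pd^0.44·e^(0.046·RH+f) = 2.137 μm/a
  Cl⁻ term: 0.0175·336.7^0.57·exp(0.008·88+0.085·-7.8) = 0.5028
  r_corr = 2.137 + 0.5028 = 2.64 μm/a
copper: f(T) = +0.126·(T−10) [T≤10 °C] = -2.2428
  Pd branch = 0.0053·Pd^0.26·e^(0.059·RH+f) = 0.2827 μm/a
  Cl⁻ term: 0.01025·336.7^0.27·exp(0.036·88+0.049·-7.8) = 0.7997
  sum: 0.2827 + 0.7997 → r_corr = 1.082 μm/a
Ordering by μm/a: zinc (2.64) > copper (1.08)

zinc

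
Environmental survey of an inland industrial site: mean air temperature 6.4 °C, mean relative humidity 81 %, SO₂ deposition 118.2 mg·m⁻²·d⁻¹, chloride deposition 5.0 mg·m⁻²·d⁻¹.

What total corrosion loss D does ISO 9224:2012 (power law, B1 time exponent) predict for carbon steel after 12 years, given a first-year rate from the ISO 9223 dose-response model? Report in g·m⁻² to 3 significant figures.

carbon steel: temperature factor f = +0.150·(-3.6) = -0.5400
  SO₂ term: 1.77·118.2^0.52·exp(0.02·81-0.5400) = 62.34
  Sd branch = 0.102·Sd^0.62·e^(0.033·RH+0.04·T) = 5.176 μm/a
  r_corr = 62.34 + 5.176 = 67.52 μm/a
Long-term exponent b (ISO 9224 Table 2, B1) = 0.523
  D(12) = 67.52 × 12^0.523 = 67.52 × 3.668 = 247.6 μm
  Mass loss = 247.6 μm × 7.85 g/cm³ = 1944 g·m⁻²

D(12) = 1.94e+03 g·m⁻²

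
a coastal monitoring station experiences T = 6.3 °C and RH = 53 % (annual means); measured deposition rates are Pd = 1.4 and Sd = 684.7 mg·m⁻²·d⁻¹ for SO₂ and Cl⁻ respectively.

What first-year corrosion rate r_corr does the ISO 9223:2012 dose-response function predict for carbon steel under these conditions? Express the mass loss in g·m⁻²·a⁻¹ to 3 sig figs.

carbon steel: temperature factor f = +0.150·(-3.7) = -0.5550
  SO₂ term: 1.77·1.4^0.52·exp(0.02·53-0.5550) = 3.494
  Cl⁻ term: 0.102·684.7^0.62·exp(0.033·53+0.04·6.3) = 43.21
  sum: 3.494 + 43.21 → r_corr = 46.71 μm/a
Convert to mass loss: 46.71 μm/a × 7.85 g/cm³ = 366.7 g·m⁻²·a⁻¹

r_corr = 367 g·m⁻²·a⁻¹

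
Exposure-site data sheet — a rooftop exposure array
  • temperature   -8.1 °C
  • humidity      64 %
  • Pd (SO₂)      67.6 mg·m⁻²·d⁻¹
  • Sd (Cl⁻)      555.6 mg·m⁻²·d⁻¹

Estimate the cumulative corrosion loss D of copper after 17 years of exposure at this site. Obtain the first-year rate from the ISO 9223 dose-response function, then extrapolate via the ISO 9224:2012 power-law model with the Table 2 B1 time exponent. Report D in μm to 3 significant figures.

D(17) = 2.98 μm

copper: f(T) = +0.126·(T−10) [T≤10 °C] = -2.2806
  SO₂ term: 0.0053·67.6^0.26·exp(0.059·64-2.2806) = 0.07071
  Cl⁻ term: 0.01025·555.6^0.27·exp(0.036·64+0.049·-8.1) = 0.3802
  r_corr = 0.07071 + 0.3802 = 0.4509 μm/a
Power-law: D(17) = r_corr · 17^0.667
  D(17) = 0.4509 × 17^0.667 = 0.4509 × 6.618 = 2.984 μm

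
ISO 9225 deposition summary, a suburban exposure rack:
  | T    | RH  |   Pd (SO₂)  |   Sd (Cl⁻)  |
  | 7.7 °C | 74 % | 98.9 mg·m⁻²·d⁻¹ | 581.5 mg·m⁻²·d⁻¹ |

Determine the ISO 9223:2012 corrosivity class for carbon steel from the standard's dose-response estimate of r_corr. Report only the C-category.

C5

carbon steel: T≤10 °C ⇒ hinge +0.150·(7.7−10) = -0.3450
  sulphur-dioxide contribution → 60.03 μm/a
  chloride contribution → 82.59 μm/a
  total first-year rate 142.6 μm/a
143 μm/a falls in (80, 200] for carbon steel → category C5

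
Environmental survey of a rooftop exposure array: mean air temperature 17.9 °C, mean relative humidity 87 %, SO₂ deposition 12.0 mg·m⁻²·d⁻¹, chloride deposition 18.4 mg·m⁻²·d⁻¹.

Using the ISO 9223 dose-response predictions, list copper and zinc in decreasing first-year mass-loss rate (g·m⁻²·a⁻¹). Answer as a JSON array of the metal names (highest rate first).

["copper", "zinc"]

copper: f(T) = -0.080·(T−10) [T>10 °C] = -0.6320
  Pd branch = 0.0053·Pd^0.26·e^(0.059·RH+f) = 0.9112 μm/a
  Cl⁻ term: 0.01025·18.4^0.27·exp(0.036·87+0.049·17.9) = 1.24
  r_corr = 0.9112 + 1.24 = 2.151 μm/a
  mass loss = 2.151 μm/a × 8.96 g/cm³ = 19.27 g·m⁻²·a⁻¹
zinc: T>10 °C ⇒ hinge -0.071·(17.9−10) = -0.5609
  SO₂ term: 0.0129·12.0^0.44·exp(0.046·87-0.5609) = 1.202
  Cl⁻ term: 0.0175·18.4^0.57·exp(0.008·87+0.085·17.9) = 0.8453
  r_corr = 1.202 + 0.8453 = 2.047 μm/a
  mass loss = 2.047 μm/a × 7.14 g/cm³ = 14.62 g·m⁻²·a⁻¹
Ordering by g·m⁻²·a⁻¹: copper (19.3) > zinc (14.6)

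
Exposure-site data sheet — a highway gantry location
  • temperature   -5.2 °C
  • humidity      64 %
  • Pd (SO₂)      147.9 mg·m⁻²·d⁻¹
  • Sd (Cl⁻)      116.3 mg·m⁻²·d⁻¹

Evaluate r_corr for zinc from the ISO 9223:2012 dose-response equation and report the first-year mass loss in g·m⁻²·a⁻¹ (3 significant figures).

r_corr = 10.9 g·m⁻²·a⁻¹

zinc: f(T) = +0.038·(T−10) [T≤10 °C] = -0.5776
  sulphur-dioxide contribution → 1.239 μm/a
  chloride contribution → 0.2824 μm/a
  total first-year rate 1.521 μm/a
Convert to mass loss: 1.521 μm/a × 7.14 g/cm³ = 10.86 g·m⁻²·a⁻¹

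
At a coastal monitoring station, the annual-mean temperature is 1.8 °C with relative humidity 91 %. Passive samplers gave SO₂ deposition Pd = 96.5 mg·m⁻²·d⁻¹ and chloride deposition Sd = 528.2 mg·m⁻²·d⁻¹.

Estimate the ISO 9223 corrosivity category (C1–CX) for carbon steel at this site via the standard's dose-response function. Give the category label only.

C5

carbon steel: f(T) = +0.150·(T−10) [T≤10 °C] = -1.2300
  SO₂ term: 1.77·96.5^0.52·exp(0.02·91-1.2300) = 34.37
  Cl⁻ term: 0.102·528.2^0.62·exp(0.033·91+0.04·1.8) = 107.7
  sum: 34.37 + 107.7 → r_corr = 142.1 μm/a
Category bounds: 80…200 μm/a bracket r_corr ⇒ C5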